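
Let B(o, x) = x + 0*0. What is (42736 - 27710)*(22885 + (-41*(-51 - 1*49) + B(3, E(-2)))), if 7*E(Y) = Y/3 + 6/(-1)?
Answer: 8514708290/21 ≈ 4.0546e+8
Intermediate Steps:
E(Y) = -6/7 + Y/21 (E(Y) = (Y/3 + 6/(-1))/7 = (Y*(⅓) + 6*(-1))/7 = (Y/3 - 6)/7 = (-6 + Y/3)/7 = -6/7 + Y/21)
B(o, x) = x (B(o, x) = x + 0 = x)
(42736 - 27710)*(22885 + (-41*(-51 - 1*49) + B(3, E(-2)))) = (42736 - 27710)*(22885 + (-41*(-51 - 1*49) + (-6/7 + (1/21)*(-2)))) = 15026*(22885 + (-41*(-51 - 49) + (-6/7 - 2/21))) = 15026*(22885 + (-41*(-100) - 20/21)) = 15026*(22885 + (4100 - 20/21)) = 15026*(22885 + 86080/21) = 15026*(566665/21) = 8514708290/21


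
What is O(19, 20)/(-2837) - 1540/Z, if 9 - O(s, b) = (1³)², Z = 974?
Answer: -2188386/1381619 ≈ -1.5839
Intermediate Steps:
O(s, b) = 8 (O(s, b) = 9 - (1³)² = 9 - 1*1² = 9 - 1*1 = 9 - 1 = 8)
O(19, 20)/(-2837) - 1540/Z = 8/(-2837) - 1540/974 = 8*(-1/2837) - 1540*1/974 = -8/2837 - 770/487 = -2188386/1381619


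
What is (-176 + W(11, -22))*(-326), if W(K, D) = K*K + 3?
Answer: 16952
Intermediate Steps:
W(K, D) = 3 + K**2 (W(K, D) = K**2 + 3 = 3 + K**2)
(-176 + W(11, -22))*(-326) = (-176 + (3 + 11**2))*(-326) = (-176 + (3 + 121))*(-326) = (-176 + 124)*(-326) = -52*(-326) = 16952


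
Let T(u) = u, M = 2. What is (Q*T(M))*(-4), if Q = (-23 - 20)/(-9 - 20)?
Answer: -344/29 ≈ -11.862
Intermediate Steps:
Q = 43/29 (Q = -43/(-29) = -43*(-1/29) = 43/29 ≈ 1.4828)
(Q*T(M))*(-4) = ((43/29)*2)*(-4) = (86/29)*(-4) = -344/29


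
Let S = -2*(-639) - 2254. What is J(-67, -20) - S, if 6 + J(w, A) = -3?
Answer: 967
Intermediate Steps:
J(w, A) = -9 (J(w, A) = -6 - 3 = -9)
S = -976 (S = 1278 - 2254 = -976)
J(-67, -20) - S = -9 - 1*(-976) = -9 + 976 = 967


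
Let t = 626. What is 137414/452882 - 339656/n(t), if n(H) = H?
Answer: -302633991/558079 ≈ -542.28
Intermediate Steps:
137414/452882 - 339656/n(t) = 137414/452882 - 339656/626 = 137414*(1/452882) - 339656*1/626 = 541/1783 - 169828/313 = -302633991/558079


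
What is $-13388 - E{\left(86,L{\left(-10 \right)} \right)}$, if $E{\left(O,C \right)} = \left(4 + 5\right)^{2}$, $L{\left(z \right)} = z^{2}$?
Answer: $-13469$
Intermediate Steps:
$E{\left(O,C \right)} = 81$ ($E{\left(O,C \right)} = 9^{2} = 81$)
$-13388 - E{\left(86,L{\left(-10 \right)} \right)} = -13388 - 81 = -13469$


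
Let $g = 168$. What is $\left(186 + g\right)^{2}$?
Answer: $125316$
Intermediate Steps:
$\left(186 + g\right)^{2} = \left(186 + 168\right)^{2} = 354^{2} = 125316$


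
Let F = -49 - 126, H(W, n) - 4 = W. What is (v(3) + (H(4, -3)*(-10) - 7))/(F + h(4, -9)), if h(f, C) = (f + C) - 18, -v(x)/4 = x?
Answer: ½ ≈ 0.50000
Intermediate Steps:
H(W, n) = 4 + W
v(x) = -4*x
F = -175
h(f, C) = -18 + C + f (h(f, C) = (C + f) - 18 = -18 + C + f)
(v(3) + (H(4, -3)*(-10) - 7))/(F + h(4, -9)) = (-4*3 + ((4 + 4)*(-10) - 7))/(-175 + (-18 - 9 + 4)) = (-12 + (8*(-10) - 7))/(-175 - 23) = (-12 + (-80 - 7))/(-198) = (-12 - 87)*(-1/198) = -99*(-1/198) = ½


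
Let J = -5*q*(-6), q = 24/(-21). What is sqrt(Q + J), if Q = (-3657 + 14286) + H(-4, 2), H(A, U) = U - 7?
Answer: 4*sqrt(32431)/7 ≈ 102.91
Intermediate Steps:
q = -8/7 (q = 24*(-1/21) = -8/7 ≈ -1.1429)
H(A, U) = -7 + U
J = -240/7 (J = -5*(-8/7)*(-6) = (40/7)*(-6) = -240/7 ≈ -34.286)
Q = 10624 (Q = (-3657 + 14286) + (-7 + 2) = 10629 - 5 = 10624)
sqrt(Q + J) = sqrt(10624 - 240/7) = sqrt(74128/7) = 4*sqrt(32431)/7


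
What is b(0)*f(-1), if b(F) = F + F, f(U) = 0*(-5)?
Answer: 0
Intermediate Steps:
f(U) = 0
b(F) = 2*F
b(0)*f(-1) = (2*0)*0 = 0*0 = 0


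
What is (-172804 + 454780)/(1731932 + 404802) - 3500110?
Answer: -3739401879382/1068367 ≈ -3.5001e+6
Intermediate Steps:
(-172804 + 454780)/(1731932 + 404802) - 3500110 = 281976/2136734 - 3500110 = 281976*(1/2136734) - 3500110 = 140988/1068367 - 3500110 = -3739401879382/1068367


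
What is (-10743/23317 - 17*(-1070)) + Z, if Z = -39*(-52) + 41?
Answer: 472368360/23317 ≈ 20259.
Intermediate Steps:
Z = 2069 (Z = 2028 + 41 = 2069)
(-10743/23317 - 17*(-1070)) + Z = (-10743/23317 - 17*(-1070)) + 2069 = (-10743*1/23317 + 18190) + 2069 = (-10743/23317 + 18190) + 2069 = 424125487/23317 + 2069 = 472368360/23317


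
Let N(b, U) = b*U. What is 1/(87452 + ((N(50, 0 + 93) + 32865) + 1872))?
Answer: 1/126839 ≈ 7.8840e-6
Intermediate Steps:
N(b, U) = U*b
1/(87452 + ((N(50, 0 + 93) + 32865) + 1872)) = 1/(87452 + (((0 + 93)*50 + 32865) + 1872)) = 1/(87452 + ((93*50 + 32865) + 1872)) = 1/(87452 + ((4650 + 32865) + 1872)) = 1/(87452 + (37515 + 1872)) = 1/(87452 + 39387) = 1/126839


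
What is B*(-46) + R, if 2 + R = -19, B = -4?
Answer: 163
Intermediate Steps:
R = -21 (R = -2 - 19 = -21)
B*(-46) + R = -4*(-46) - 21 = 184 - 21 = 163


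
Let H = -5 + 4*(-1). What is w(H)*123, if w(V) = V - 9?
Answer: -2214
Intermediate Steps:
H = -9 (H = -5 - 4 = -9)
w(V) = -9 + V
w(H)*123 = (-9 - 9)*123 = -18*123 = -2214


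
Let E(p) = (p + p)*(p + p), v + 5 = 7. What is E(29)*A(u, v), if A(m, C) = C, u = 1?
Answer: 6728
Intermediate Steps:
v = 2 (v = -5 + 7 = 2)
E(p) = 4*p² (E(p) = (2*p)*(2*p) = 4*p²)
E(29)*A(u, v) = (4*29²)*2 = (4*841)*2 = 3364*2 = 6728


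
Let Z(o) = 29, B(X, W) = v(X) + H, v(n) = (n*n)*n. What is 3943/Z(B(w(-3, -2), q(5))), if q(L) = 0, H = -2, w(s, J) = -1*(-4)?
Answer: 3943/29 ≈ 135.97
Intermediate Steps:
w(s, J) = 4
v(n) = n³ (v(n) = n²*n = n³)
B(X, W) = -2 + X³ (B(X, W) = X³ - 2 = -2 + X³)
3943/Z(B(w(-3, -2), q(5))) = 3943/29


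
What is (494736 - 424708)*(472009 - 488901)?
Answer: -1182912976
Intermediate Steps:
(494736 - 424708)*(472009 - 488901) = 70028*(-16892) = -1182912976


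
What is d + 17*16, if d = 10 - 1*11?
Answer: 271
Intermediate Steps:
d = -1 (d = 10 - 11 = -1)
d + 17*16 = -1 + 17*16 = -1 + 272 = 271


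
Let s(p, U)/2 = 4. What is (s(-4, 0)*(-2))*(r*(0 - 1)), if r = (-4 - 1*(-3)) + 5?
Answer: 64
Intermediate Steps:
s(p, U) = 8 (s(p, U) = 2*4 = 8)
r = 4 (r = (-4 + 3) + 5 = -1 + 5 = 4)
(s(-4, 0)*(-2))*(r*(0 - 1)) = (8*(-2))*(4*(0 - 1)) = -64*(-1) = -16*(-4) = 64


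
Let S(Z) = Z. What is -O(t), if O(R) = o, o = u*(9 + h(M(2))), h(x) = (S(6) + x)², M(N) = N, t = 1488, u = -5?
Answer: 365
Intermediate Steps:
h(x) = (6 + x)²
o = -365 (o = -5*(9 + (6 + 2)²) = -5*(9 + 8²) = -5*(9 + 64) = -5*73 = -365)
O(R) = -365
-O(t) = -1*(-365) = 365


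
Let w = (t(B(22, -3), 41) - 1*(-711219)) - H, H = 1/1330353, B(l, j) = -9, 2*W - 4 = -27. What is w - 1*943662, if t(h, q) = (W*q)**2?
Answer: -53909894623/5321412 ≈ -10131.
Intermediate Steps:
W = -23/2 (W = 2 + (1/2)*(-27) = 2 - 27/2 = -23/2 ≈ -11.500)
t(h, q) = 529*q**2/4 (t(h, q) = (-23*q/2)**2 = 529*q**2/4)
H = 1/1330353 ≈ 7.5168e-7
w = 4967704396121/5321412 (w = ((529/4)*41**2 - 1*(-711219)) - 1*1/1330353 = ((529/4)*1681 + 711219) - 1/1330353 = (889249/4 + 711219) - 1/1330353 = 3734125/4 - 1/1330353 = 4967704396121/5321412 ≈ 9.3353e+5)
w - 1*943662 = 4967704396121/5321412 - 1*943662 = 4967704396121/5321412 - 943662 = -53909894623/5321412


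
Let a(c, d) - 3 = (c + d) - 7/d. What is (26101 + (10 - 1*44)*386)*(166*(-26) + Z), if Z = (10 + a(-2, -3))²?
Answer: -491607691/9 ≈ -5.4623e+7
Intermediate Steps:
a(c, d) = 3 + c + d - 7/d (a(c, d) = 3 + ((c + d) - 7/d) = 3 + (c + d - 7/d) = 3 + c + d - 7/d)
Z = 961/9 (Z = (10 + (3 - 2 - 3 - 7/(-3)))² = (10 + (3 - 2 - 3 - 7*(-⅓)))² = (10 + (3 - 2 - 3 + 7/3))² = (10 + ⅓)² = (31/3)² = 961/9 ≈ 106.78)
(26101 + (10 - 1*44)*386)*(166*(-26) + Z) = (26101 + (10 - 1*44)*386)*(166*(-26) + 961/9) = (26101 + (10 - 44)*386)*(-4316 + 961/9) = (26101 - 34*386)*(-37883/9) = (26101 - 13124)*(-37883/9) = 12977*(-37883/9) = -491607691/9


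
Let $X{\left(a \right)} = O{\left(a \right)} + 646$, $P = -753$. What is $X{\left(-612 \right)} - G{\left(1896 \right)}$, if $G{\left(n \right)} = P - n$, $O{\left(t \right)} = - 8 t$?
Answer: $8191$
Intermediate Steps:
$X{\left(a \right)} = 646 - 8 a$ ($X{\left(a \right)} = - 8 a + 646 = 646 - 8 a$)
$G{\left(n \right)} = -753 - n$
$X{\left(-612 \right)} - G{\left(1896 \right)} = \left(646 - -4896\right) - \left(-753 - 1896\right) = \left(646 + 4896\right) - \left(-753 - 1896\right) = 5542 - -2649 = 5542 + 2649 = 8191$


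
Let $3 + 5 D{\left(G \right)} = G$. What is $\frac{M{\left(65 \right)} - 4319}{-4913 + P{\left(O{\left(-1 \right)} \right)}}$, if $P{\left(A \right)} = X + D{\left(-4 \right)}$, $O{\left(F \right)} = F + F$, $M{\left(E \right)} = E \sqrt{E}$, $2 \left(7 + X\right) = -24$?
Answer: $\frac{21595}{24667} - \frac{325 \sqrt{65}}{24667} \approx 0.76924$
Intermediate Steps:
$X = -19$ ($X = -7 + \frac{1}{2} \left(-24\right) = -7 - 12 = -19$)
$M{\left(E \right)} = E^{\frac{3}{2}}$
$D{\left(G \right)} = - \frac{3}{5} + \frac{G}{5}$
$O{\left(F \right)} = 2 F$
$P{\left(A \right)} = - \frac{102}{5}$ ($P{\left(A \right)} = -19 + \left(- \frac{3}{5} + \frac{1}{5} \left(-4\right)\right) = -19 - \frac{7}{5} = - \frac{102}{5}$)
$\frac{M{\left(65 \right)} - 4319}{-4913 + P{\left(O{\left(-1 \right)} \right)}} = \frac{65^{\frac{3}{2}} - 4319}{-4913 - \frac{102}{5}} = \frac{65 \sqrt{65} - 4319}{- \frac{24667}{5}} = \left(-4319 + 65 \sqrt{65}\right) \left(- \frac{5}{24667}\right) = \frac{21595}{24667} - \frac{325 \sqrt{65}}{24667}$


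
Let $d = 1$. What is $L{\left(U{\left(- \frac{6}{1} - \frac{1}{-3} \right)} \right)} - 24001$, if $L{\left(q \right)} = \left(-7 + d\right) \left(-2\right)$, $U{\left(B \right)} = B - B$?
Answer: $-23989$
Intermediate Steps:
$U{\left(B \right)} = 0$
$L{\left(q \right)} = 12$ ($L{\left(q \right)} = \left(-7 + 1\right) \left(-2\right) = \left(-6\right) \left(-2\right) = 12$)
$L{\left(U{\left(- \frac{6}{1} - \frac{1}{-3} \right)} \right)} - 24001 = 12 - 24001 = -23989$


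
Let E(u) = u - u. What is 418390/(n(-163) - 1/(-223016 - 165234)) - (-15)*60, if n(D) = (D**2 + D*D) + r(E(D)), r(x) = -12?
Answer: 2675141781200/2946595643 ≈ 907.88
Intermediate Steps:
E(u) = 0
n(D) = -12 + 2*D**2 (n(D) = (D**2 + D*D) - 12 = (D**2 + D**2) - 12 = 2*D**2 - 12 = -12 + 2*D**2)
418390/(n(-163) - 1/(-223016 - 165234)) - (-15)*60 = 418390/((-12 + 2*(-163)**2) - 1/(-223016 - 165234)) - (-15)*60 = 418390/((-12 + 2*26569) - 1/(-388250)) - 1*(-900) = 418390/((-12 + 53138) - 1*(-1/388250)) + 900 = 418390/(53126 + 1/388250) + 900 = 418390/(20626169501/388250) + 900 = 418390*(388250/20626169501) + 900 = 23205702500/2946595643 + 900 = 2675141781200/2946595643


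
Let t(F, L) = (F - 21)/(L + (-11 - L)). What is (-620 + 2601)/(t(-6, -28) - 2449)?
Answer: -21791/26912 ≈ -0.80971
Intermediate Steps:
t(F, L) = 21/11 - F/11 (t(F, L) = (-21 + F)/(-11) = (-21 + F)*(-1/11) = 21/11 - F/11)
(-620 + 2601)/(t(-6, -28) - 2449) = (-620 + 2601)/((21/11 - 1/11*(-6)) - 2449) = 1981/((21/11 + 6/11) - 2449) = 1981/(27/11 - 2449) = 1981/(-26912/11) = 1981*(-11/26912) = -21791/26912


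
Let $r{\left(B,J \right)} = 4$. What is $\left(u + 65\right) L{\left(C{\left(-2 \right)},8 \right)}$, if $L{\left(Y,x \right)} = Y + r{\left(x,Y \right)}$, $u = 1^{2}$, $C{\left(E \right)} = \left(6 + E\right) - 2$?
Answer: $396$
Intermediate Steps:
$C{\left(E \right)} = 4 + E$
$u = 1$
$L{\left(Y,x \right)} = 4 + Y$ ($L{\left(Y,x \right)} = Y + 4 = 4 + Y$)
$\left(u + 65\right) L{\left(C{\left(-2 \right)},8 \right)} = \left(1 + 65\right) \left(4 + \left(4 - 2\right)\right) = 66 \left(4 + 2\right) = 66 \cdot 6 = 396$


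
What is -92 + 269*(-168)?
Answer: -45284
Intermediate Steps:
-92 + 269*(-168) = -92 - 45192 = -45284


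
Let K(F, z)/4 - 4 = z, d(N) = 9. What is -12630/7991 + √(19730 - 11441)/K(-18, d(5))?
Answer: -12630/7991 + 3*√921/52 ≈ 0.17032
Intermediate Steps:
K(F, z) = 16 + 4*z
-12630/7991 + √(19730 - 11441)/K(-18, d(5)) = -12630/7991 + √(19730 - 11441)/(16 + 4*9) = -12630*1/7991 + √8289/(16 + 36) = -12630/7991 + (3*√921)/52 = -12630/7991 + (3*√921)*(1/52) = -12630/7991 + 3*√921/52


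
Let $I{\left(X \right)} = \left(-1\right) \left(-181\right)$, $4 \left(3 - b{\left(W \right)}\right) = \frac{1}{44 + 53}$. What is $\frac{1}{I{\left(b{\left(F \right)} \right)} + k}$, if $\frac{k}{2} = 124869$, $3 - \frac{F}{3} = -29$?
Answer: $\frac{1}{249919} \approx 4.0013 \cdot 10^{-6}$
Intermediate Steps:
$F = 96$ ($F = 9 - -87 = 9 + 87 = 96$)
$b{\left(W \right)} = \frac{1163}{388}$ ($b{\left(W \right)} = 3 - \frac{1}{4 \left(44 + 53\right)} = 3 - \frac{1}{4 \cdot 97} = 3 - \frac{1}{388} = \frac{1163}{388}$)
$I{\left(X \right)} = 181$
$k = 249738$ ($k = 2 \cdot 124869 = 249738$)
$\frac{1}{I{\left(b{\left(F \right)} \right)} + k} = \frac{1}{181 + 249738} = \frac{1}{249919}$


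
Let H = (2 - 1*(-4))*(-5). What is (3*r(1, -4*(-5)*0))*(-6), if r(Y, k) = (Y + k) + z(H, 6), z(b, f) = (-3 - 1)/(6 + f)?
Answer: -12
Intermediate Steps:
H = -30 (H = (2 + 4)*(-5) = 6*(-5) = -30)
z(b, f) = -4/(6 + f)
r(Y, k) = -⅓ + Y + k (r(Y, k) = (Y + k) - 4/(6 + 6) = (Y + k) - 4/12 = (Y + k) - 4*1/12 = (Y + k) - ⅓ = -⅓ + Y + k)
(3*r(1, -4*(-5)*0))*(-6) = (3*(-⅓ + 1 - 4*(-5)*0))*(-6) = (3*(-⅓ + 1 + 20*0))*(-6) = (3*(-⅓ + 1 + 0))*(-6) = (3*(⅔))*(-6) = 2*(-6) = -12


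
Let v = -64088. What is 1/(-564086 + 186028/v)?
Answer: -16022/9037832399 ≈ -1.7728e-6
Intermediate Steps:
1/(-564086 + 186028/v) = 1/(-564086 + 186028/(-64088)) = 1/(-564086 + 186028*(-1/64088)) = 1/(-564086 - 46507/16022) = 1/(-9037832399/16022) = -16022/9037832399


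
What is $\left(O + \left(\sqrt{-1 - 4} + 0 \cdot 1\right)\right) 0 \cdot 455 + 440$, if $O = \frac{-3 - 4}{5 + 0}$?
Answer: $440$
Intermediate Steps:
$O = - \frac{7}{5} \approx -1.4$
$\left(O + \left(\sqrt{-1 - 4} + 0 \cdot 1\right)\right) 0 \cdot 455 + 440 = \left(- \frac{7}{5} + \left(\sqrt{-1 - 4} + 0 \cdot 1\right)\right) 0 \cdot 455 + 440 = \left(- \frac{7}{5} + \left(\sqrt{-5} + 0\right)\right) 0 \cdot 455 + 440 = \left(- \frac{7}{5} + \left(i \sqrt{5} + 0\right)\right) 0 \cdot 455 + 440 = \left(- \frac{7}{5} + i \sqrt{5}\right) 0 \cdot 455 + 440 = 0 \cdot 455 + 440 = 0 + 440 = 440$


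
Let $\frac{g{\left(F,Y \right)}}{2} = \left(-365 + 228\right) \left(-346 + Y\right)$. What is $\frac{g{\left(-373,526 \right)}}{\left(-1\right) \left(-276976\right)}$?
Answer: $- \frac{6165}{34622} \approx -0.17807$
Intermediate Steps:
$g{\left(F,Y \right)} = 94804 - 274 Y$ ($g{\left(F,Y \right)} = 2 \left(-365 + 228\right) \left(-346 + Y\right) = 2 \left(- 137 \left(-346 + Y\right)\right) = 2 \left(47402 - 137 Y\right) = 94804 - 274 Y$)
$\frac{g{\left(-373,526 \right)}}{\left(-1\right) \left(-276976\right)} = \frac{94804 - 144124}{\left(-1\right) \left(-276976\right)} = \frac{94804 - 144124}{276976} = \left(-49320\right) \frac{1}{276976} = - \frac{6165}{34622}$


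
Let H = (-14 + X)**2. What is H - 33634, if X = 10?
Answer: -33618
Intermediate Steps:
H = 16 (H = (-14 + 10)**2 = (-4)**2 = 16)
H - 33634 = 16 - 33634 = -33618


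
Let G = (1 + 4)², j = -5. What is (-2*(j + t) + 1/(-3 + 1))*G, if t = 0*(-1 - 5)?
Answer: 475/2 ≈ 237.50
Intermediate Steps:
t = 0 (t = 0*(-6) = 0)
G = 25 (G = 5² = 25)
(-2*(j + t) + 1/(-3 + 1))*G = (-2*(-5 + 0) + 1/(-3 + 1))*25 = (-2*(-5) + 1/(-2))*25 = (10 - ½)*25 = (19/2)*25 = 475/2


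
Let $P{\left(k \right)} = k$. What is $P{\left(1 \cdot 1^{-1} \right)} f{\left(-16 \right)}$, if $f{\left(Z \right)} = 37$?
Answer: $37$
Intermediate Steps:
$P{\left(1 \cdot 1^{-1} \right)} f{\left(-16 \right)} = 1 \cdot 1^{-1} \cdot 37 = 1 \cdot 1 \cdot 37 = 1 \cdot 37 = 37$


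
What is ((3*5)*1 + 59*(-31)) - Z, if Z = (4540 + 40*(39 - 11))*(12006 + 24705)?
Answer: -207786074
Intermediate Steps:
Z = 207784260 (Z = (4540 + 40*28)*36711 = (4540 + 1120)*36711 = 5660*36711 = 207784260)
((3*5)*1 + 59*(-31)) - Z = ((3*5)*1 + 59*(-31)) - 1*207784260 = (15*1 - 1829) - 207784260 = (15 - 1829) - 207784260 = -1814 - 207784260 = -207786074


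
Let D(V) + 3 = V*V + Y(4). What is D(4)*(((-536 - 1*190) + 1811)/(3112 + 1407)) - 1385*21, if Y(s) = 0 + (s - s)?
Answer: -131421010/4519 ≈ -29082.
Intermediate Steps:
Y(s) = 0 (Y(s) = 0 + 0 = 0)
D(V) = -3 + V² (D(V) = -3 + (V*V + 0) = -3 + (V² + 0) = -3 + V²)
D(4)*(((-536 - 1*190) + 1811)/(3112 + 1407)) - 1385*21 = (-3 + 4²)*(((-536 - 1*190) + 1811)/(3112 + 1407)) - 1385*21 = (-3 + 16)*(((-536 - 190) + 1811)/4519) - 29085 = 13*((-726 + 1811)*(1/4519)) - 29085 = 13*(1085*(1/4519)) - 29085 = 13*(1085/4519) - 29085 = 14105/4519 - 29085 = -131421010/4519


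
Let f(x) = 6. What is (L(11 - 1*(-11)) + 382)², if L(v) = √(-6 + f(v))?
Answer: 145924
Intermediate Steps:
L(v) = 0 (L(v) = √(-6 + 6) = √0 = 0)
(L(11 - 1*(-11)) + 382)² = (0 + 382)² = 382² = 145924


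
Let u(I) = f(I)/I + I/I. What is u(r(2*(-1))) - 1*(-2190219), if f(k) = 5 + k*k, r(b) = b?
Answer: 4380431/2 ≈ 2.1902e+6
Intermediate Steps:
f(k) = 5 + k**2
u(I) = 1 + (5 + I**2)/I (u(I) = (5 + I**2)/I + I/I = (5 + I**2)/I + 1 = 1 + (5 + I**2)/I)
u(r(2*(-1))) - 1*(-2190219) = (1 + 2*(-1) + 5/((2*(-1)))) - 1*(-2190219) = (1 - 2 + 5/(-2)) + 2190219 = (1 - 2 + 5*(-1/2)) + 2190219 = (1 - 2 - 5/2) + 2190219 = -7/2 + 2190219 = 4380431/2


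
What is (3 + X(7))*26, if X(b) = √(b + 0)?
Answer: 78 + 26*√7 ≈ 146.79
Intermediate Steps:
X(b) = √b
(3 + X(7))*26 = (3 + √7)*26 = 78 + 26*√7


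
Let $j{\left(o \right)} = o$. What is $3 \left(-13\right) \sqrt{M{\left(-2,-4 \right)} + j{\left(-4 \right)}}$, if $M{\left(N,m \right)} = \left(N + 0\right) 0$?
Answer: $- 78 i \approx - 78.0 i$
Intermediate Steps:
$M{\left(N,m \right)} = 0$ ($M{\left(N,m \right)} = N 0 = 0$)
$3 \left(-13\right) \sqrt{M{\left(-2,-4 \right)} + j{\left(-4 \right)}} = 3 \left(-13\right) \sqrt{0 - 4} = - 39 \sqrt{-4} = - 39 \cdot 2 i = - 78 i$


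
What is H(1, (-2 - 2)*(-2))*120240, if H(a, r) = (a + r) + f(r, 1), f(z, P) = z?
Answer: 2044080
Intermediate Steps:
H(a, r) = a + 2*r (H(a, r) = (a + r) + r = a + 2*r)
H(1, (-2 - 2)*(-2))*120240 = (1 + 2*((-2 - 2)*(-2)))*120240 = (1 + 2*(-4*(-2)))*120240 = (1 + 2*8)*120240 = (1 + 16)*120240 = 17*120240 = 2044080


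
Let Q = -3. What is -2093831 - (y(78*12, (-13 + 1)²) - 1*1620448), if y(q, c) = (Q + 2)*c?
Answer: -473239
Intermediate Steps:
y(q, c) = -c (y(q, c) = (-3 + 2)*c = -c)
-2093831 - (y(78*12, (-13 + 1)²) - 1*1620448) = -2093831 - (-(-13 + 1)² - 1*1620448) = -2093831 - (-1*(-12)² - 1620448) = -2093831 - (-1*144 - 1620448) = -2093831 - (-144 - 1620448) = -2093831 - 1*(-1620592) = -2093831 + 1620592 = -473239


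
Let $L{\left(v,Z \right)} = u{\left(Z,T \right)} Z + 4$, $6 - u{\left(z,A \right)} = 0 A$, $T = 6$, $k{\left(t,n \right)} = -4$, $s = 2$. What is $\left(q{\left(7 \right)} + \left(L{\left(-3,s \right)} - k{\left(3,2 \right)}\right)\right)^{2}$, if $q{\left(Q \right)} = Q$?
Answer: $729$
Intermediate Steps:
$u{\left(z,A \right)} = 6$ ($u{\left(z,A \right)} = 6 - 0 A = 6 - 0 = 6 + 0 = 6$)
$L{\left(v,Z \right)} = 4 + 6 Z$ ($L{\left(v,Z \right)} = 6 Z + 4 = 4 + 6 Z$)
$\left(q{\left(7 \right)} + \left(L{\left(-3,s \right)} - k{\left(3,2 \right)}\right)\right)^{2} = \left(7 + \left(\left(4 + 6 \cdot 2\right) - -4\right)\right)^{2} = \left(7 + \left(\left(4 + 12\right) + 4\right)\right)^{2} = \left(7 + \left(16 + 4\right)\right)^{2} = \left(7 + 20\right)^{2} = 27^{2} = 729$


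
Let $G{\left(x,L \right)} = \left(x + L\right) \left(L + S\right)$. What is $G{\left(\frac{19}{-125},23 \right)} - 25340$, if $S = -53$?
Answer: $- \frac{650636}{25} \approx -26025.0$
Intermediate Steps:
$G{\left(x,L \right)} = \left(-53 + L\right) \left(L + x\right)$ ($G{\left(x,L \right)} = \left(x + L\right) \left(L - 53\right) = \left(L + x\right) \left(-53 + L\right) = \left(-53 + L\right) \left(L + x\right)$)
$G{\left(\frac{19}{-125},23 \right)} - 25340 = \left(23^{2} - 1219 - 53 \frac{19}{-125} + 23 \frac{19}{-125}\right) - 25340 = \left(529 - 1219 - 53 \cdot 19 \left(- \frac{1}{125}\right) + 23 \cdot 19 \left(- \frac{1}{125}\right)\right) - 25340 = \left(529 - 1219 - - \frac{1007}{125} + 23 \left(- \frac{19}{125}\right)\right) - 25340 = \left(529 - 1219 + \frac{1007}{125} - \frac{437}{125}\right) - 25340 = - \frac{17136}{25} - 25340 = - \frac{650636}{25}$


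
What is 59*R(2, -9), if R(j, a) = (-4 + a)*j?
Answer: -1534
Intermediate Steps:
R(j, a) = j*(-4 + a)
59*R(2, -9) = 59*(2*(-4 - 9)) = 59*(2*(-13)) = 59*(-26) = -1534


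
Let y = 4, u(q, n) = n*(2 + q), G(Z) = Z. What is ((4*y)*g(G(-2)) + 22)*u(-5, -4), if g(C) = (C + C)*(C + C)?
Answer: 3336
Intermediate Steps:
g(C) = 4*C² (g(C) = (2*C)*(2*C) = 4*C²)
((4*y)*g(G(-2)) + 22)*u(-5, -4) = ((4*4)*(4*(-2)²) + 22)*(-4*(2 - 5)) = (16*(4*4) + 22)*(-4*(-3)) = (16*16 + 22)*12 = (256 + 22)*12 = 278*12 = 3336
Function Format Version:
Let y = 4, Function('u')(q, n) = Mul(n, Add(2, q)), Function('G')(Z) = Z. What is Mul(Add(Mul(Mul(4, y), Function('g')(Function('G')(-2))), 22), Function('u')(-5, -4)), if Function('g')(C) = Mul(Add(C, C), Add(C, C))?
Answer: 3336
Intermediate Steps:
Function('g')(C) = Mul(4, Pow(C, 2)) (Function('g')(C) = Mul(Mul(2, C), Mul(2, C)) = Mul(4, Pow(C, 2)))
Mul(Add(Mul(Mul(4, y), Function('g')(Function('G')(-2))), 22), Function('u')(-5, -4)) = Mul(Add(Mul(Mul(4, 4), Mul(4, Pow(-2, 2))), 22), Mul(-4, Add(2, -5))) = Mul(Add(Mul(16, Mul(4, 4)), 22), Mul(-4, -3)) = Mul(Add(Mul(16, 16), 22), 12) = Mul(Add(256, 22), 12) = Mul(278, 12) = 3336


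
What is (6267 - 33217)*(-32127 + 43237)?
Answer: -299414500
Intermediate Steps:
(6267 - 33217)*(-32127 + 43237) = -26950*11110 = -299414500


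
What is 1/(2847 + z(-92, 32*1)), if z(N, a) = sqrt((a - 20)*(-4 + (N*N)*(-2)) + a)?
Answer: 2847/8308561 - 4*I*sqrt(12697)/8308561 ≈ 0.00034266 - 5.4248e-5*I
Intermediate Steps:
z(N, a) = sqrt(a + (-20 + a)*(-4 - 2*N**2)) (z(N, a) = sqrt((-20 + a)*(-4 + N**2*(-2)) + a) = sqrt((-20 + a)*(-4 - 2*N**2) + a) = sqrt(a + (-20 + a)*(-4 - 2*N**2)))
1/(2847 + z(-92, 32*1)) = 1/(2847 + sqrt(80 - 96 + 40*(-92)**2 - 2*32*1*(-92)**2)) = 1/(2847 + sqrt(80 - 3*32 + 40*8464 - 2*32*8464)) = 1/(2847 + sqrt(80 - 96 + 338560 - 541696)) = 1/(2847 + sqrt(-203152)) = 1/(2847 + 4*I*sqrt(12697))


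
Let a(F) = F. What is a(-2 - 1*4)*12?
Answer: -72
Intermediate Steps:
a(-2 - 1*4)*12 = (-2 - 1*4)*12 = (-2 - 4)*12 = -6*12 = -72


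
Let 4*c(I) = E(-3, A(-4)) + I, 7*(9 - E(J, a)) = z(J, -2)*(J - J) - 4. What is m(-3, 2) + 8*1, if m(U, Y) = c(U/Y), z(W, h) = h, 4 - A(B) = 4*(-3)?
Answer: 561/56 ≈ 10.018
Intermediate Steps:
A(B) = 16 (A(B) = 4 - 4*(-3) = 4 - 1*(-12) = 4 + 12 = 16)
E(J, a) = 67/7 (E(J, a) = 9 - (-2*(J - J) - 4)/7 = 9 - (-2*0 - 4)/7 = 9 - (0 - 4)/7 = 9 - 1/7*(-4) = 9 + 4/7 = 67/7)
c(I) = 67/28 + I/4 (c(I) = (67/7 + I)/4 = 67/28 + I/4)
m(U, Y) = 67/28 + U/(4*Y) (m(U, Y) = 67/28 + (U/Y)/4 = 67/28 + U/(4*Y))
m(-3, 2) + 8*1 = (67/28 + (1/4)*(-3)/2) + 8*1 = (67/28 + (1/4)*(-3)*(1/2)) + 8 = (67/28 - 3/8) + 8 = 113/56 + 8 = 561/56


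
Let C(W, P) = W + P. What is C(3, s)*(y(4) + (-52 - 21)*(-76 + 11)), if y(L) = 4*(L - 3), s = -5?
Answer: -9498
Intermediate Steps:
y(L) = -12 + 4*L (y(L) = 4*(-3 + L) = -12 + 4*L)
C(W, P) = P + W
C(3, s)*(y(4) + (-52 - 21)*(-76 + 11)) = (-5 + 3)*((-12 + 4*4) + (-52 - 21)*(-76 + 11)) = -2*((-12 + 16) - 73*(-65)) = -2*(4 + 4745) = -2*4749 = -9498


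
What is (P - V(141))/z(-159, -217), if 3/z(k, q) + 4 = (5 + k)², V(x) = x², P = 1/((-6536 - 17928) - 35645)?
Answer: -9445493645120/60109 ≈ -1.5714e+8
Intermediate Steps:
P = -1/60109 (P = 1/(-24464 - 35645) = 1/(-60109) = -1/60109 ≈ -1.6636e-5)
z(k, q) = 3/(-4 + (5 + k)²)
(P - V(141))/z(-159, -217) = (-1/60109 - 1*141²)/((3/(-4 + (5 - 159)²))) = (-1/60109 - 1*19881)/((3/(-4 + (-154)²))) = (-1/60109 - 19881)/((3/(-4 + 23716))) = -1195027030/(60109*(3/23712)) = -1195027030/(60109*(3*(1/23712))) = -1195027030/(60109*1/7904) = -1195027030/60109*7904 = -9445493645120/60109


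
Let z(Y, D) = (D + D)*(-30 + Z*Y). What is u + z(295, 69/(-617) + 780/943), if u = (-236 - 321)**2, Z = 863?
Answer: 392400504149/581831 ≈ 6.7442e+5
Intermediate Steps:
z(Y, D) = 2*D*(-30 + 863*Y) (z(Y, D) = (D + D)*(-30 + 863*Y) = (2*D)*(-30 + 863*Y) = 2*D*(-30 + 863*Y))
u = 310249 (u = (-557)**2 = 310249)
u + z(295, 69/(-617) + 780/943) = 310249 + 2*(69/(-617) + 780/943)*(-30 + 863*295) = 310249 + 2*(69*(-1/617) + 780*(1/943))*(-30 + 254585) = 310249 + 2*(-69/617 + 780/943)*254555 = 310249 + 2*(416193/581831)*254555 = 310249 + 211888018230/581831 = 392400504149/581831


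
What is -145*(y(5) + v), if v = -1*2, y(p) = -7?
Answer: 1305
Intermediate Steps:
v = -2
-145*(y(5) + v) = -145*(-7 - 2) = -145*(-9) = 1305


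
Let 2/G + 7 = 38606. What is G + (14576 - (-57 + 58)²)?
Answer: 562580427/38599 ≈ 14575.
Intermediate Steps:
G = 2/38599 (G = 2/(-7 + 38606) = 2/38599 ≈ 5.1815e-5)
G + (14576 - (-57 + 58)²) = 2/38599 + (14576 - (-57 + 58)²) = 2/38599 + (14576 - 1*1²) = 2/38599 + (14576 - 1*1) = 2/38599 + (14576 - 1) = 2/38599 + 14575 = 562580427/38599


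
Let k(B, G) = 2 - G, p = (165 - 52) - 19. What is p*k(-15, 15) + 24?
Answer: -1198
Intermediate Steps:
p = 94 (p = 113 - 19 = 94)
p*k(-15, 15) + 24 = 94*(2 - 1*15) + 24 = 94*(2 - 15) + 24 = 94*(-13) + 24 = -1222 + 24 = -1198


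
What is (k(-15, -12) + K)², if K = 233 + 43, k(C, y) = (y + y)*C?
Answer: 404496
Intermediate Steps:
k(C, y) = 2*C*y (k(C, y) = (2*y)*C = 2*C*y)
K = 276
(k(-15, -12) + K)² = (2*(-15)*(-12) + 276)² = (360 + 276)² = 636² = 404496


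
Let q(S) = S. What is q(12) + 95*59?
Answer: 5617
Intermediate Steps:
q(12) + 95*59 = 12 + 95*59 = 12 + 5605 = 5617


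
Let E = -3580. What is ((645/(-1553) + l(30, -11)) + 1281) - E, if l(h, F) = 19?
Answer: 7577995/1553 ≈ 4879.6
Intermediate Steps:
((645/(-1553) + l(30, -11)) + 1281) - E = ((645/(-1553) + 19) + 1281) - 1*(-3580) = ((645*(-1/1553) + 19) + 1281) + 3580 = ((-645/1553 + 19) + 1281) + 3580 = (28862/1553 + 1281) + 3580 = 2018255/1553 + 3580 = 7577995/1553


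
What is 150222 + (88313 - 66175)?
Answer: 172360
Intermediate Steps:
150222 + (88313 - 66175) = 150222 + 22138 = 172360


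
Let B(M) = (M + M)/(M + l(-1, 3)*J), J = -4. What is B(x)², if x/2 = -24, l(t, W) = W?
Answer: 64/25 ≈ 2.5600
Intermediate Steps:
x = -48 (x = 2*(-24) = -48)
B(M) = 2*M/(-12 + M) (B(M) = (M + M)/(M + 3*(-4)) = (2*M)/(M - 12) = (2*M)/(-12 + M) = 2*M/(-12 + M))
B(x)² = (2*(-48)/(-12 - 48))² = (2*(-48)/(-60))² = (2*(-48)*(-1/60))² = (8/5)² = 64/25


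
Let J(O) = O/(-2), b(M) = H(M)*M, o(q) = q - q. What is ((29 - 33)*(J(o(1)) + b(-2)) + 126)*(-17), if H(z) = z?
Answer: -1870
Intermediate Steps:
o(q) = 0
b(M) = M² (b(M) = M*M = M²)
J(O) = -O/2 (J(O) = O*(-½) = -O/2)
((29 - 33)*(J(o(1)) + b(-2)) + 126)*(-17) = ((29 - 33)*(-½*0 + (-2)²) + 126)*(-17) = (-4*(0 + 4) + 126)*(-17) = (-4*4 + 126)*(-17) = (-16 + 126)*(-17) = 110*(-17) = -1870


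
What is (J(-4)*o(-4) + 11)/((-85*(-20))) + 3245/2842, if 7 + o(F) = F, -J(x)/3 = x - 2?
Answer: 146619/142100 ≈ 1.0318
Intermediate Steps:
J(x) = 6 - 3*x (J(x) = -3*(x - 2) = -3*(-2 + x) = 6 - 3*x)
o(F) = -7 + F
(J(-4)*o(-4) + 11)/((-85*(-20))) + 3245/2842 = ((6 - 3*(-4))*(-7 - 4) + 11)/((-85*(-20))) + 3245/2842 = ((6 + 12)*(-11) + 11)/1700 + 3245*(1/2842) = (18*(-11) + 11)*(1/1700) + 3245/2842 = (-198 + 11)*(1/1700) + 3245/2842 = -187*1/1700 + 3245/2842 = -11/100 + 3245/2842 = 146619/142100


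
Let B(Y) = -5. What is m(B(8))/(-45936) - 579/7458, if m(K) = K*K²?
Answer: -388859/5190768 ≈ -0.074914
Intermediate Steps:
m(K) = K³
m(B(8))/(-45936) - 579/7458 = (-5)³/(-45936) - 579/7458 = -125*(-1/45936) - 579*1/7458 = 125/45936 - 193/2486 = -388859/5190768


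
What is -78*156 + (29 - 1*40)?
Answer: -12179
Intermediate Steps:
-78*156 + (29 - 1*40) = -12168 + (29 - 40) = -12168 - 11 = -12179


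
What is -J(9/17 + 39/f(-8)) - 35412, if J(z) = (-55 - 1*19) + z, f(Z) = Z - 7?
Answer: -3003554/85 ≈ -35336.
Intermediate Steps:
f(Z) = -7 + Z
J(z) = -74 + z (J(z) = (-55 - 19) + z = -74 + z)
-J(9/17 + 39/f(-8)) - 35412 = -(-74 + (9/17 + 39/(-7 - 8))) - 35412 = -(-74 + (9*(1/17) + 39/(-15))) - 35412 = -(-74 + (9/17 + 39*(-1/15))) - 35412 = -(-74 + (9/17 - 13/5)) - 35412 = -(-74 - 176/85) - 35412 = -1*(-6466/85) - 35412 = 6466/85 - 35412 = -3003554/85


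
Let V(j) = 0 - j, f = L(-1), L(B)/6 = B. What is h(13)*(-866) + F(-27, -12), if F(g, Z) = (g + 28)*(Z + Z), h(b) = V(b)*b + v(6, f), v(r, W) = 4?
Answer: 142866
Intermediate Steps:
L(B) = 6*B
f = -6 (f = 6*(-1) = -6)
V(j) = -j
h(b) = 4 - b² (h(b) = (-b)*b + 4 = -b² + 4 = 4 - b²)
F(g, Z) = 2*Z*(28 + g) (F(g, Z) = (28 + g)*(2*Z) = 2*Z*(28 + g))
h(13)*(-866) + F(-27, -12) = (4 - 1*13²)*(-866) + 2*(-12)*(28 - 27) = (4 - 1*169)*(-866) + 2*(-12)*1 = (4 - 169)*(-866) - 24 = -165*(-866) - 24 = 142890 - 24 = 142866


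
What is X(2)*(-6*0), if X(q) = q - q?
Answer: 0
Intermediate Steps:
X(q) = 0
X(2)*(-6*0) = 0*(-6*0) = 0*0 = 0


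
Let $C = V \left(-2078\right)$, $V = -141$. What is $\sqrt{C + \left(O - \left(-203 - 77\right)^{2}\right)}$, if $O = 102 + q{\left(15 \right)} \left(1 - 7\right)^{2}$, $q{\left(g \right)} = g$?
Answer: $2 \sqrt{53810} \approx 463.94$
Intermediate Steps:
$C = 292998$ ($C = \left(-141\right) \left(-2078\right) = 292998$)
$O = 642$ ($O = 102 + 15 \left(1 - 7\right)^{2} = 102 + 15 \left(-6\right)^{2} = 102 + 15 \cdot 36 = 102 + 540 = 642$)
$\sqrt{C + \left(O - \left(-203 - 77\right)^{2}\right)} = \sqrt{292998 + \left(642 - \left(-203 - 77\right)^{2}\right)} = \sqrt{292998 + \left(642 - \left(-280\right)^{2}\right)} = \sqrt{292998 + \left(642 - 78400\right)} = \sqrt{292998 - 77758} = \sqrt{215240} = 2 \sqrt{53810}$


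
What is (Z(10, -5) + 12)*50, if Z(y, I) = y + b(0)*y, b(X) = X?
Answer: 1100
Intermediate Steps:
Z(y, I) = y (Z(y, I) = y + 0*y = y + 0 = y)
(Z(10, -5) + 12)*50 = (10 + 12)*50 = 22*50 = 1100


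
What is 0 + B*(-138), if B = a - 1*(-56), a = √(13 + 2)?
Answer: -7728 - 138*√15 ≈ -8262.5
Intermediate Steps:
a = √15 ≈ 3.8730
B = 56 + √15 (B = √15 - 1*(-56) = √15 + 56 = 56 + √15 ≈ 59.873)
0 + B*(-138) = 0 + (56 + √15)*(-138) = 0 + (-7728 - 138*√15) = -7728 - 138*√15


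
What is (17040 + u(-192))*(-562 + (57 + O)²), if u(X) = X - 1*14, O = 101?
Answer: 410783268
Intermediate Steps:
u(X) = -14 + X (u(X) = X - 14 = -14 + X)
(17040 + u(-192))*(-562 + (57 + O)²) = (17040 + (-14 - 192))*(-562 + (57 + 101)²) = (17040 - 206)*(-562 + 158²) = 16834*(-562 + 24964) = 16834*24402 = 410783268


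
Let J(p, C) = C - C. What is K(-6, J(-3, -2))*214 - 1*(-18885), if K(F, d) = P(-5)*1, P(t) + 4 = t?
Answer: 16959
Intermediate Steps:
P(t) = -4 + t
J(p, C) = 0
K(F, d) = -9 (K(F, d) = (-4 - 5)*1 = -9*1 = -9)
K(-6, J(-3, -2))*214 - 1*(-18885) = -9*214 - 1*(-18885) = -1926 + 18885 = 16959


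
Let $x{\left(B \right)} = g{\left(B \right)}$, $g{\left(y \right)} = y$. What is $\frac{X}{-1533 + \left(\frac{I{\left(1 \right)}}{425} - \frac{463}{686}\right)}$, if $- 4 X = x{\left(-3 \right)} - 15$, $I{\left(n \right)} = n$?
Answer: $- \frac{145775}{49682471} \approx -0.0029341$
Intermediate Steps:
$x{\left(B \right)} = B$
$X = \frac{9}{2}$ ($X = - \frac{-3 - 15}{4} = \left(- \frac{1}{4}\right) \left(-18\right) = \frac{9}{2} \approx 4.5$)
$\frac{X}{-1533 + \left(\frac{I{\left(1 \right)}}{425} - \frac{463}{686}\right)} = \frac{1}{-1533 + \left(1 \cdot \frac{1}{425} - \frac{463}{686}\right)} \frac{9}{2} = \frac{1}{-1533 + \left(\frac{1}{425} - \frac{463}{686}\right)} \frac{9}{2} = \frac{1}{-1533 - \frac{196089}{291550}} \cdot \frac{9}{2} = \frac{1}{- \frac{447142239}{291550}} \cdot \frac{9}{2} = \left(- \frac{291550}{447142239}\right) \frac{9}{2} = - \frac{145775}{49682471}$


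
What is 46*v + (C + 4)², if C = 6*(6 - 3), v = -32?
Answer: -988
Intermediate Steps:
C = 18 (C = 6*3 = 18)
46*v + (C + 4)² = 46*(-32) + (18 + 4)² = -1472 + 22² = -1472 + 484 = -988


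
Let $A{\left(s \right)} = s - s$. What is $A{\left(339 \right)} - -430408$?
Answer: $430408$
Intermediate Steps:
$A{\left(s \right)} = 0$
$A{\left(339 \right)} - -430408 = 0 - -430408 = 0 + 430408 = 430408$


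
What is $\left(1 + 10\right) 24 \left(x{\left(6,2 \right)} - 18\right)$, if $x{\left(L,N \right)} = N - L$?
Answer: $-5808$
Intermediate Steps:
$\left(1 + 10\right) 24 \left(x{\left(6,2 \right)} - 18\right) = \left(1 + 10\right) 24 \left(\left(2 - 6\right) - 18\right) = 11 \cdot 24 \left(\left(2 - 6\right) - 18\right) = 264 \left(-4 - 18\right) = 264 \left(-22\right) = -5808$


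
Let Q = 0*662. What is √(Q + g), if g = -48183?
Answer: I*√48183 ≈ 219.51*I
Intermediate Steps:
Q = 0
√(Q + g) = √(0 - 48183) = √(-48183) = I*√48183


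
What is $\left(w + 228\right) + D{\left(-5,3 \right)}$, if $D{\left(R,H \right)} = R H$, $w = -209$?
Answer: $4$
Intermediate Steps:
$D{\left(R,H \right)} = H R$
$\left(w + 228\right) + D{\left(-5,3 \right)} = \left(-209 + 228\right) + 3 \left(-5\right) = 19 - 15 = 4$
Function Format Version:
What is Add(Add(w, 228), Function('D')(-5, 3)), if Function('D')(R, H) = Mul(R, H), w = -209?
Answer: 4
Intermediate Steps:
Function('D')(R, H) = Mul(H, R)
Add(Add(w, 228), Function('D')(-5, 3)) = Add(Add(-209, 228), Mul(3, -5)) = Add(19, -15) = 4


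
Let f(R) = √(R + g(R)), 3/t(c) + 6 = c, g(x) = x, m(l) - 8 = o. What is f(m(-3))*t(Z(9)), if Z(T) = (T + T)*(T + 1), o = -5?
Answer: √6/58 ≈ 0.042233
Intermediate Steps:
m(l) = 3 (m(l) = 8 - 5 = 3)
Z(T) = 2*T*(1 + T) (Z(T) = (2*T)*(1 + T) = 2*T*(1 + T))
t(c) = 3/(-6 + c)
f(R) = √2*√R (f(R) = √(R + R) = √(2*R) = √2*√R)
f(m(-3))*t(Z(9)) = (√2*√3)*(3/(-6 + 2*9*(1 + 9))) = √6*(3/(-6 + 2*9*10)) = √6*(3/(-6 + 180)) = √6*(3/174) = √6*(3*(1/174)) = √6*(1/58) = √6/58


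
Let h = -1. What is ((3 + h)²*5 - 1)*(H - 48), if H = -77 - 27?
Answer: -2888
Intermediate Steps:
H = -104
((3 + h)²*5 - 1)*(H - 48) = ((3 - 1)²*5 - 1)*(-104 - 48) = (2²*5 - 1)*(-152) = (4*5 - 1)*(-152) = (20 - 1)*(-152) = 19*(-152) = -2888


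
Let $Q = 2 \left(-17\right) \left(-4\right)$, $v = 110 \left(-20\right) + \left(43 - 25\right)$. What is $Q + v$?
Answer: $-2046$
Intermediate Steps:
$v = -2182$ ($v = -2200 + 18 = -2182$)
$Q = 136$ ($Q = \left(-34\right) \left(-4\right) = 136$)
$Q + v = 136 - 2182 = -2046$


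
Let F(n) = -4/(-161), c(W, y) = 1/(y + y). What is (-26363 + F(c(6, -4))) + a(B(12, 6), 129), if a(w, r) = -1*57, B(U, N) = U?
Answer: -4253616/161 ≈ -26420.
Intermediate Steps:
c(W, y) = 1/(2*y)
F(n) = 4/161 (F(n) = -4*(-1/161) = 4/161)
a(w, r) = -57
(-26363 + F(c(6, -4))) + a(B(12, 6), 129) = (-26363 + 4/161) - 57 = -4244439/161 - 57 = -4253616/161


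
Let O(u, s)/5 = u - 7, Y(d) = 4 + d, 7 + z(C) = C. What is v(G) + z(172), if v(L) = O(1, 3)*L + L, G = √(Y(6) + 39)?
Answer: -38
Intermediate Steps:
z(C) = -7 + C
O(u, s) = -35 + 5*u (O(u, s) = 5*(u - 7) = 5*(-7 + u) = -35 + 5*u)
G = 7 (G = √((4 + 6) + 39) = √(10 + 39) = √49 = 7)
v(L) = -29*L (v(L) = (-35 + 5*1)*L + L = (-35 + 5)*L + L = -30*L + L = -29*L)
v(G) + z(172) = -29*7 + (-7 + 172) = -203 + 165 = -38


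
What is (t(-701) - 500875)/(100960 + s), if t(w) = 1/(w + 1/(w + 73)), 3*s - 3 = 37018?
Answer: -220499701003/49878092443 ≈ -4.4208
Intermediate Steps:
s = 37021/3 (s = 1 + (⅓)*37018 = 1 + 37018/3 = 37021/3 ≈ 12340.)
t(w) = 1/(w + 1/(73 + w))
(t(-701) - 500875)/(100960 + s) = ((73 - 701)/(1 + (-701)² + 73*(-701)) - 500875)/(100960 + 37021/3) = (-628/(1 + 491401 - 51173) - 500875)/(339901/3) = (-628/440229 - 500875)*(3/339901) = -220499701003/440229*3/339901 = -220499701003/49878092443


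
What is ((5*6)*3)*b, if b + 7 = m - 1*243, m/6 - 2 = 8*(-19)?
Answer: -103500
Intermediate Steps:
m = -900 (m = 12 + 6*(8*(-19)) = 12 + 6*(-152) = 12 - 912 = -900)
b = -1150 (b = -7 + (-900 - 1*243) = -7 + (-900 - 243) = -7 - 1143 = -1150)
((5*6)*3)*b = ((5*6)*3)*(-1150) = (30*3)*(-1150) = 90*(-1150) = -103500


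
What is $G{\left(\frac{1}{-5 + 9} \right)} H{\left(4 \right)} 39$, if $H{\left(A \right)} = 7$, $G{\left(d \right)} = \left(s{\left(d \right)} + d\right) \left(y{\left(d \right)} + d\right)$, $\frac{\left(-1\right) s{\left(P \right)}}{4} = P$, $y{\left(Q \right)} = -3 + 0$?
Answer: $\frac{9009}{16} \approx 563.06$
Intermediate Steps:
$y{\left(Q \right)} = -3$
$s{\left(P \right)} = - 4 P$
$G{\left(d \right)} = - 3 d \left(-3 + d\right)$ ($G{\left(d \right)} = \left(- 4 d + d\right) \left(-3 + d\right) = - 3 d \left(-3 + d\right)$)
$G{\left(\frac{1}{-5 + 9} \right)} H{\left(4 \right)} 39 = \frac{3 \left(3 - \frac{1}{-5 + 9}\right)}{-5 + 9} \cdot 7 \cdot 39 = \frac{3 \left(3 - \frac{1}{4}\right)}{4} \cdot 7 \cdot 39 = 3 \cdot \frac{1}{4} \left(3 - \frac{1}{4}\right) 7 \cdot 39 = 3 \cdot \frac{1}{4} \cdot \frac{11}{4} \cdot 7 \cdot 39 = \frac{33}{16} \cdot 7 \cdot 39 = \frac{231}{16} \cdot 39 = \frac{9009}{16}$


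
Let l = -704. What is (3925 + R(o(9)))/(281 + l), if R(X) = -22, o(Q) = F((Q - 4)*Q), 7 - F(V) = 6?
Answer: -1301/141 ≈ -9.2269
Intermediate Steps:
F(V) = 1 (F(V) = 7 - 1*6 = 7 - 6 = 1)
o(Q) = 1
(3925 + R(o(9)))/(281 + l) = (3925 - 22)/(281 - 704) = 3903/(-423) = 3903*(-1/423) = -1301/141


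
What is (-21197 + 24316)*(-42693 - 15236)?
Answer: -180680551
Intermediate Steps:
(-21197 + 24316)*(-42693 - 15236) = 3119*(-57929) = -180680551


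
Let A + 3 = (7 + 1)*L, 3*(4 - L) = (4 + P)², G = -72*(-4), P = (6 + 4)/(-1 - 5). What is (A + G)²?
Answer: 66699889/729 ≈ 91495.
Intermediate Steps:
P = -5/3 (P = 10/(-6) = 10*(-⅙) = -5/3 ≈ -1.6667)
G = 288
L = 59/27 (L = 4 - (4 - 5/3)²/3 = 4 - (7/3)²/3 = 4 - ⅓*49/9 = 4 - 49/27 = 59/27 ≈ 2.1852)
A = 391/27 (A = -3 + (7 + 1)*(59/27) = -3 + 8*(59/27) = -3 + 472/27 = 391/27 ≈ 14.481)
(A + G)² = (391/27 + 288)² = (8167/27)² = 66699889/729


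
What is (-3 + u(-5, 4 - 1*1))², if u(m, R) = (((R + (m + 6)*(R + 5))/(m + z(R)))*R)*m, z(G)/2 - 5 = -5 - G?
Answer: 144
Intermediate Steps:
z(G) = -2*G (z(G) = 10 + 2*(-5 - G) = 10 + (-10 - 2*G) = -2*G)
u(m, R) = R*m*(R + (5 + R)*(6 + m))/(m - 2*R) (u(m, R) = (((R + (m + 6)*(R + 5))/(m - 2*R))*R)*m = (((R + (6 + m)*(5 + R))/(m - 2*R))*R)*m = (((R + (5 + R)*(6 + m))/(m - 2*R))*R)*m = (R*(R + (5 + R)*(6 + m))/(m - 2*R))*m = R*m*(R + (5 + R)*(6 + m))/(m - 2*R))
(-3 + u(-5, 4 - 1*1))² = (-3 + (4 - 1*1)*(-5)*(30 + 5*(-5) + 7*(4 - 1*1) + (4 - 1*1)*(-5))/(-5 - 2*(4 - 1*1)))² = (-3 + (4 - 1)*(-5)*(30 - 25 + 7*(4 - 1) + (4 - 1)*(-5))/(-5 - 2*(4 - 1)))² = (-3 + 3*(-5)*(30 - 25 + 7*3 + 3*(-5))/(-5 - 2*3))² = (-3 + 3*(-5)*(30 - 25 + 21 - 15)/(-5 - 6))² = (-3 + 3*(-5)*11/(-11))² = (-3 + 3*(-5)*(-1/11)*11)² = (-3 + 15)² = 12² = 144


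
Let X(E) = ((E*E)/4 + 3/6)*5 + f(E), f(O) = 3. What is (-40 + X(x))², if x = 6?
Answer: 441/4 ≈ 110.25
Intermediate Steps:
X(E) = 11/2 + 5*E²/4 (X(E) = ((E*E)/4 + 3/6)*5 + 3 = (E²*(¼) + 3*(⅙))*5 + 3 = (E²/4 + ½)*5 + 3 = (½ + E²/4)*5 + 3 = (5/2 + 5*E²/4) + 3 = 11/2 + 5*E²/4)
(-40 + X(x))² = (-40 + (11/2 + (5/4)*6²))² = (-40 + (11/2 + (5/4)*36))² = (-40 + (11/2 + 45))² = (-40 + 101/2)² = (21/2)² = 441/4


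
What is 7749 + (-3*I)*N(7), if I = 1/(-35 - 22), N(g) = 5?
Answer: 147236/19 ≈ 7749.3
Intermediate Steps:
I = -1/57 (I = 1/(-57) = -1/57 ≈ -0.017544)
7749 + (-3*I)*N(7) = 7749 - 3*(-1/57)*5 = 7749 + (1/19)*5 = 7749 + 5/19 = 147236/19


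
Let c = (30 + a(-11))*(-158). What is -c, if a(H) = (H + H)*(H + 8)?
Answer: 15168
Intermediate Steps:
a(H) = 2*H*(8 + H) (a(H) = (2*H)*(8 + H) = 2*H*(8 + H))
c = -15168 (c = (30 + 2*(-11)*(8 - 11))*(-158) = (30 + 2*(-11)*(-3))*(-158) = (30 + 66)*(-158) = 96*(-158) = -15168)
-c = -1*(-15168) = 15168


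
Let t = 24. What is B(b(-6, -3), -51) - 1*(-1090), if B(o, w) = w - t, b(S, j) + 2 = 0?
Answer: 1015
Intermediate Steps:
b(S, j) = -2 (b(S, j) = -2 + 0 = -2)
B(o, w) = -24 + w (B(o, w) = w - 1*24 = w - 24 = -24 + w)
B(b(-6, -3), -51) - 1*(-1090) = (-24 - 51) - 1*(-1090) = -75 + 1090 = 1015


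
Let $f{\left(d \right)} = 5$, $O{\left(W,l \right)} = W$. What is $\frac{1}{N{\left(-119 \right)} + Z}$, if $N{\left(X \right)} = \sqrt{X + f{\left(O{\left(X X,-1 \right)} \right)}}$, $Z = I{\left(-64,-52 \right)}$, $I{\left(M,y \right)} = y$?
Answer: $- \frac{26}{1409} - \frac{i \sqrt{114}}{2818} \approx -0.018453 - 0.0037889 i$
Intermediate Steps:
$Z = -52$
$N{\left(X \right)} = \sqrt{5 + X}$ ($N{\left(X \right)} = \sqrt{X + 5} = \sqrt{5 + X}$)
$\frac{1}{N{\left(-119 \right)} + Z} = \frac{1}{\sqrt{5 - 119} - 52} = \frac{1}{\sqrt{-114} - 52} = \frac{1}{i \sqrt{114} - 52} = \frac{1}{-52 + i \sqrt{114}}$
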